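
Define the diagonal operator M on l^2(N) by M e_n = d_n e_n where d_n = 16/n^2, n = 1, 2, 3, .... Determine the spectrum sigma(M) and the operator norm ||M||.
sigma(M) = {16/n^2 : n ≥ 1} ∪ {0}; ||M|| = 16

A bounded diagonal operator on l^2 with diagonal entries d_n has spectrum equal to the closure of {d_n : n ≥ 1}: every d_n is an eigenvalue (with eigenvector e_n), so {d_n} ⊂ sigma(M); the spectrum is closed, so its closure is too; and for lambda not in the closure, (M - lambda I) has bounded inverse (the diagonal entries 1/(d_n - lambda) are bounded). For our sequence d_n = 16/n^2, n = 1, 2, 3, ...:
  - {d_n} = {16/n^2 : n ≥ 1}; the only limit point is 0
  - closure = {16/n^2 : n ≥ 1} ∪ {0}
For the norm: a diagonal operator has ||M|| = sup_n |d_n|. Here d_n = 16/n^2 is positive and decreasing, so sup_n |d_n| = d_1 = 16. So ||M|| = 16.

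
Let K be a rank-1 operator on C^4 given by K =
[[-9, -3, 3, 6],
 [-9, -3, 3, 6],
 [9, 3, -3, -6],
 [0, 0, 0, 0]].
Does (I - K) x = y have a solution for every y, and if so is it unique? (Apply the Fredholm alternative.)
(I - K) is invertible (det(I - K) = 16 ≠ 0), so for every y in C^4 the equation (I - K) x = y has a unique solution.

K has rank 1, so it is an outer product K = u v^T: every row of K is a multiple of one row vector. Reading off the entries, u = (-3, -3, 3, 0) and v = (3, 1, -1, -2) (row i of K equals u_i·v^T). A rank-one matrix u v^T satisfies K u = u (v·u) and kills the (3)-dimensional subspace v^⊥, so its characteristic polynomial is lambda^3 (lambda - v·u) with v·u = tr K = -15. Hence the eigenvalues of I - K are 1 (multiplicity 3) and 1 - (-15) = 16, so det(I - K) = 16. (Direct check: I - K =
[[10, 3, -3, -6],
 [9, 4, -3, -6],
 [-9, -3, 4, 6],
 [0, 0, 0, 1]]
has determinant 16.) The finite-dimensional Fredholm alternative says: either (I - K) is invertible, or ker(I - K) ≠ {0} and then range(I - K) = ker((I - K)^*)^⊥, with dim ker(I - K) = dim ker((I - K)^*). Since det(I - K) ≠ 0, 1 is not an eigenvalue of K and ker(I - K) = {0}, so we are in the first case: for every y there is a unique x = (I - K)^(-1) y. Explicitly, by the Sherman–Morrison formula, (I - u v^T)^(-1) = I + u v^T/(1 - v·u), i.e. (I - K)^(-1) = I + K/(16).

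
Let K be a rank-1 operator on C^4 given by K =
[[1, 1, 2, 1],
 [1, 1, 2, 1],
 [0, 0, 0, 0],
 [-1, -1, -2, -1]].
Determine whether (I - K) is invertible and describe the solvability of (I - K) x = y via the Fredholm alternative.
(I - K) is singular (det(I - K) = 0, i.e. 1 ∈ sigma(K)). (I - K) x = y is solvable iff y ⊥ ker((I - K)^*) = span{(1, 1, 2, 1)}, i.e. iff y_1 + y_2 + 2y_3 + y_4 = 0. When solvable, the solutions are x = y + c·(1, 1, 0, -1), c arbitrary (ker(I - K) = span{(1, 1, 0, -1)}, dimension 1).

K has rank 1, so it is an outer product K = u v^T: every row of K is a multiple of one row vector. Reading off the entries, u = (1, 1, 0, -1) and v = (1, 1, 2, 1) (row i of K equals u_i·v^T). A rank-one matrix u v^T satisfies K u = u (v·u) and kills the (3)-dimensional subspace v^⊥, so its characteristic polynomial is lambda^3 (lambda - v·u) with v·u = tr K = 1. Hence the eigenvalues of I - K are 1 (multiplicity 3) and 1 - (1) = 0, so det(I - K) = 0. (Direct check: I - K =
[[0, -1, -2, -1],
 [-1, 0, -2, -1],
 [0, 0, 1, 0],
 [1, 1, 2, 2]]
has determinant 0.) So 1 is an eigenvalue of K and (I - K) is not invertible. The finite-dimensional Fredholm alternative says: either (I - K) is invertible, or ker(I - K) ≠ {0} and then range(I - K) = ker((I - K)^*)^⊥, with dim ker(I - K) = dim ker((I - K)^*). We are in the second case, so we need both kernels. Kernel of I - K: (I - K) u = u - u (v·u) = u - u = 0, so ker(I - K) = span{u} = span{(1, 1, 0, -1)} (it is exactly 1-dimensional because rank(I - K) = 3). Kernel of the adjoint: K is real, so (I - K)^* = I - K^T = I - v u^T, and (I - v u^T) v = v - v (u·v) = 0; hence ker((I - K)^*) = span{v} = span{(1, 1, 2, 1)}. Therefore (I - K) x = y is solvable iff <y, v> = 0, i.e. iff y_1 + y_2 + 2y_3 + y_4 = 0. When this holds, K y = u (v·y) = 0, so (I - K) y = y and x = y is a particular solution; the full solution set is the line x = y + c·u = y + c·(1, 1, 0, -1), c ∈ C.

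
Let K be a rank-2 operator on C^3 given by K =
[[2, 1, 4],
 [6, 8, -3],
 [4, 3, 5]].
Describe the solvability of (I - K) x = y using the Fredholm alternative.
(I - K) is invertible (det(I - K) = 39 ≠ 0), so for every y in C^3 the equation (I - K) x = y has a unique solution.

K has rank 2 and factors as K = U V^T = u1 v1^T + u2 v2^T with u1 = (-1, -3, -2), v1 = (-2, -3, 2), u2 = (-2, -1, -3), v2 = (0, 1, -3) (multiplying out reproduces the displayed K). The nonzero eigenvalues of U V^T coincide with those of the 2 x 2 matrix G = V^T U = [[v1·u1, v1·u2], [v2·u1, v2·u2]] = [[7, 1], [3, 8]], and by the Sylvester determinant identity det(I_3 - U V^T) = det(I_2 - V^T U) = det([[-6, -1], [-3, -7]]) = (-6)(-7) - (-1)(-3) = 39. (Direct check: I - K =
[[-1, -1, -4],
 [-6, -7, 3],
 [-4, -3, -4]]
has determinant 39.) The finite-dimensional Fredholm alternative says: either (I - K) is invertible, or ker(I - K) ≠ {0} and then range(I - K) = ker((I - K)^*)^⊥, with dim ker(I - K) = dim ker((I - K)^*). Since det(I - K) ≠ 0, 1 is not an eigenvalue of K and ker(I - K) = {0}, so we are in the first case: for every y there is a unique x = (I - K)^(-1) y. (Explicitly, by the Woodbury identity, (I - U V^T)^(-1) = I + U (I_2 - G)^(-1) V^T.)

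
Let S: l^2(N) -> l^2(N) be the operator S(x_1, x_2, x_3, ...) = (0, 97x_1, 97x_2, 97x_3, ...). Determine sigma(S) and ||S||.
sigma(S) = closed disk {z in C : |z| ≤ 97}; ||S|| = 97

Note S = 97·U where U is the unit right shift (U x)_k = x_{k-1} (with x_0 := 0); so ||S|| = 97||U|| and sigma(S) = 97·sigma(U). ||S x||^2 = sum_{k≥1} |97x_k|^2 = 9409||x||^2, so ||S|| = 97 and sigma(S) ⊂ {|z| ≤ 97}. For any |lambda| < 97, the equation (S - lambda I) x = 0 forces x_1 = 0, then 97x_k = lambda x_{k+1} ⇒ x = 0, so S has no eigenvalues. But (S - lambda I) is not surjective for |lambda| < 97: solving (S - lambda I) x = e_1 would require x_n proportional to (lambda/97)^(-n), which is not in l^2. So every |lambda| < 97 lies in the residual spectrum. The boundary |lambda| = 97 is in the approximate point spectrum (the spectrum is closed). Hence sigma(S) is the closed disk of radius 97.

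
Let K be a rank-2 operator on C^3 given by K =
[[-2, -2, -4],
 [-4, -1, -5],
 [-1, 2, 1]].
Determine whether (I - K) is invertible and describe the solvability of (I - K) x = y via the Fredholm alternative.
(I - K) is singular (det(I - K) = 0, i.e. 1 ∈ sigma(K)). (I - K) x = y is solvable iff y ⊥ ker((I - K)^*) = span{(-5, 4, -1)}, i.e. iff -5y_1 + 4y_2 - y_3 = 0. When solvable, x is determined up to adding multiples of (-2, -1, 2) (ker(I - K) = span{(-2, -1, 2)}, dimension 1).

K has rank 2 and factors as K = U V^T = u1 v1^T + u2 v2^T with u1 = (0, -1, -1), v1 = (2, -1, 1), u2 = (2, 2, -1), v2 = (-1, -1, -2) (multiplying out reproduces the displayed K). The nonzero eigenvalues of U V^T coincide with those of the 2 x 2 matrix G = V^T U = [[v1·u1, v1·u2], [v2·u1, v2·u2]] = [[0, 1], [3, -2]], and by the Sylvester determinant identity det(I_3 - U V^T) = det(I_2 - V^T U) = det([[1, -1], [-3, 3]]) = (1)(3) - (-1)(-3) = 0. (Direct check: I - K =
[[3, 2, 4],
 [4, 2, 5],
 [1, -2, 0]]
has determinant 0.) So 1 is an eigenvalue of K and (I - K) is not invertible. The finite-dimensional Fredholm alternative says: either (I - K) is invertible, or ker(I - K) ≠ {0} and then range(I - K) = ker((I - K)^*)^⊥, with dim ker(I - K) = dim ker((I - K)^*). We are in the second case, so we compute both kernels via the 2 x 2 reduction. If (I - U V^T) x = 0 then x = U (V^T x) lies in the column space of U; writing x = U b gives U (I_2 - G) b = 0, and since u1, u2 are independent, (I_2 - G) b = 0. With I_2 - G = [[1, -1], [-3, 3]] (singular, as its determinant is 0) a null vector is b = (-1, -1), so ker(I - K) = span{-1·u1 + (-1)·u2} = span{(-2, -1, 2)}. For the adjoint, (I - K)^* = I - K^T = I - V U^T, and the same argument gives ker((I - K)^*) = {V a : (I_2 - G)^T a = 0}; (I_2 - G)^T = [[1, -3], [-1, 3]] has null vector a = (-3, -1), so ker((I - K)^*) = span{-3·v1 + (-1)·v2} = span{(-5, 4, -1)}. (Both kernels are 1-dimensional, matching rank(I - K) = 2.) Therefore (I - K) x = y is solvable iff <y, (-5, 4, -1)> = 0, i.e. iff -5y_1 + 4y_2 - y_3 = 0; when solvable the solution set is the line x_p + c·(-2, -1, 2), c ∈ C.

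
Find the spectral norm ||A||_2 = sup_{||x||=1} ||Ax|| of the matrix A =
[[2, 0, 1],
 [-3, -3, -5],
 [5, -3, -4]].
||A||_2 ≈ 7.8111 (= sqrt(largest eigenvalue of A^T A))

||A||_2 = sigma_max(A) = sqrt(lambda_max(A^T A)). Form the symmetric matrix M = A^T A =
[[38, -6, -3],
 [-6, 18, 27],
 [-3, 27, 42]].
Its characteristic polynomial (trace, sum of principal 2x2 minors, determinant of M give the coefficients) is
  p(λ) = det(λ I - M) = λ^3 - 98λ^2 + 2262λ - 324.
No integer candidate from the rational root theorem (±divisors of 324) is a root, so the roots are irrational. The cubic discriminant is Δ = 2915049312 > 0, so there are three distinct real roots. p(0) = -324 and p(1) = 1841 have opposite signs, so a root lies in (0, 1); Newton's method refines it to λ ≈ 0.1441. p(36) = 756 and p(37) = -139 have opposite signs, so a root lies in (36, 37); Newton's method refines it to λ ≈ 36.8429. p(61) = -19 and p(62) = 1536 have opposite signs, so a root lies in (61, 62); Newton's method refines it to λ ≈ 61.0129. Check (Vieta): the three roots sum to 98, matching tr M = 98.
So the eigenvalues of A^T A are ≈ 0.1441, 36.8429, 61.0129 (all ≥ 0, as they must be for A^T A). The largest is λ_max ≈ 61.0129, hence ||A||_2 = sqrt(λ_max) ≈ 7.8111.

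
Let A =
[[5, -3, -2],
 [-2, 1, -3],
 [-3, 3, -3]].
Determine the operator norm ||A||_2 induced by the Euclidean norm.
||A||_2 ≈ 7.6008 (= sqrt(largest eigenvalue of A^T A))

||A||_2 = sigma_max(A) = sqrt(lambda_max(A^T A)). Form the symmetric matrix M = A^T A =
[[38, -26, 5],
 [-26, 19, -6],
 [5, -6, 22]].
Its characteristic polynomial (trace, sum of principal 2x2 minors, determinant of M give the coefficients) is
  p(λ) = det(λ I - M) = λ^3 - 79λ^2 + 1239λ - 729.
No integer candidate from the rational root theorem (±divisors of 729) is a root, so the roots are irrational. The cubic discriminant is Δ = 1804974336 > 0, so there are three distinct real roots. p(0) = -729 and p(1) = 432 have opposite signs, so a root lies in (0, 1); Newton's method refines it to λ ≈ 0.6121. p(20) = 451 and p(21) = -288 have opposite signs, so a root lies in (20, 21); Newton's method refines it to λ ≈ 20.6158. p(57) = -1584 and p(58) = 489 have opposite signs, so a root lies in (57, 58); Newton's method refines it to λ ≈ 57.7721. Check (Vieta): the three roots sum to 79, matching tr M = 79.
So the eigenvalues of A^T A are ≈ 0.6121, 20.6158, 57.7721 (all ≥ 0, as they must be for A^T A). The largest is λ_max ≈ 57.7721, hence ||A||_2 = sqrt(λ_max) ≈ 7.6008.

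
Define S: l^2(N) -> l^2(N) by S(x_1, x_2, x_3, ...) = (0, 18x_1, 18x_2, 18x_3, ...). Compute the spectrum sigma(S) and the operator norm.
sigma(S) = closed disk {z in C : |z| ≤ 18}; ||S|| = 18

Note S = 18·U where U is the unit right shift (U x)_k = x_{k-1} (with x_0 := 0); so ||S|| = 18||U|| and sigma(S) = 18·sigma(U). ||S x||^2 = sum_{k≥1} |18x_k|^2 = 324||x||^2, so ||S|| = 18 and sigma(S) ⊂ {|z| ≤ 18}. For any |lambda| < 18, the equation (S - lambda I) x = 0 forces x_1 = 0, then 18x_k = lambda x_{k+1} ⇒ x = 0, so S has no eigenvalues. But (S - lambda I) is not surjective for |lambda| < 18: solving (S - lambda I) x = e_1 would require x_n proportional to (lambda/18)^(-n), which is not in l^2. So every |lambda| < 18 lies in the residual spectrum. The boundary |lambda| = 18 is in the approximate point spectrum (the spectrum is closed). Hence sigma(S) is the closed disk of radius 18.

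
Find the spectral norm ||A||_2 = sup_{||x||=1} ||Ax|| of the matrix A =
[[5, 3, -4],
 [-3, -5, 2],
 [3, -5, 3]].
||A||_2 ≈ 9.6706 (= sqrt(largest eigenvalue of A^T A))

||A||_2 = sigma_max(A) = sqrt(lambda_max(A^T A)). Form the symmetric matrix M = A^T A =
[[43, 15, -17],
 [15, 59, -37],
 [-17, -37, 29]].
Its characteristic polynomial (trace, sum of principal 2x2 minors, determinant of M give the coefficients) is
  p(λ) = det(λ I - M) = λ^3 - 131λ^2 + 3612λ - 10000.
No integer candidate from the rational root theorem (±divisors of 10000) is a root, so the roots are irrational. The cubic discriminant is Δ = 27942593872 > 0, so there are three distinct real roots. p(3) = -316 and p(4) = 2416 have opposite signs, so a root lies in (3, 4); Newton's method refines it to λ ≈ 3.1113. p(34) = 676 and p(35) = -1180 have opposite signs, so a root lies in (34, 35); Newton's method refines it to λ ≈ 34.3677. p(93) = -2746 and p(94) = 2596 have opposite signs, so a root lies in (93, 94); Newton's method refines it to λ ≈ 93.521. Check (Vieta): the three roots sum to 131, matching tr M = 131.
So the eigenvalues of A^T A are ≈ 3.1113, 34.3677, 93.521 (all ≥ 0, as they must be for A^T A). The largest is λ_max ≈ 93.521, hence ||A||_2 = sqrt(λ_max) ≈ 9.6706.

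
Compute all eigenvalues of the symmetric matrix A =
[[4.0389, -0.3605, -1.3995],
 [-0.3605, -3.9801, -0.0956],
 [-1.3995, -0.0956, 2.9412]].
sigma(A) ≈ {-4, 2, 5}

A is real symmetric, so its spectrum consists of real eigenvalues. Expanding the characteristic polynomial of the displayed matrix gives
  det(λ I - A) = p(λ) = λ^3 + (-3)λ^2 + (-18)λ + (40).
Solving p(λ) = 0 yields eigenvalues ≈ -4, 2, 5. (A is shown rounded to 4 decimals, so these recover the underlying integer eigenvalues to within that precision.)
Verification: the trace of A = 3 equals the sum of eigenvalues 3, and det(A) ≈ -40.0006 matches the eigenvalue product -40.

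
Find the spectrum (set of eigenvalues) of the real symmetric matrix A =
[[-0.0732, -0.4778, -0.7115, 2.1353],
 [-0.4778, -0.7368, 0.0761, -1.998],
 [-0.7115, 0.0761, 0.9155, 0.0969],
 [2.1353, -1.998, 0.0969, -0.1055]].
sigma(A) ≈ {-3, -1, 1, 3}

A is real symmetric, so its spectrum consists of real eigenvalues. Expanding the characteristic polynomial of the displayed matrix gives
  det(λ I - A) = p(λ) = λ^4 + (0)λ^3 + (-10)λ^2 + (0)λ + (9).
Solving p(λ) = 0 yields eigenvalues ≈ -3, -1, 1, 3. (A is shown rounded to 4 decimals, so these recover the underlying integer eigenvalues to within that precision.)
Verification: the trace of A = 0 equals the sum of eigenvalues 0, and det(A) ≈ 9.0002 matches the eigenvalue product 9.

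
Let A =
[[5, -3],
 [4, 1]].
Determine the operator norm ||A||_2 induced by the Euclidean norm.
||A||_2 = sqrt((51 + sqrt(1445))/2) ≈ 6.6713 (= sqrt(largest eigenvalue of A^T A))

||A||_2 = sigma_max(A) = sqrt(lambda_max(A^T A)). Form the symmetric matrix M = A^T A =
[[41, -11],
 [-11, 10]].
Its characteristic polynomial (trace, determinant of M give the coefficients) is
  p(λ) = det(λ I - M) = λ^2 - 51λ + 289.
For λ^2 - 51λ + 289 the discriminant is 1445. It is nonnegative but not a perfect square, so the roots are real and irrational: λ = (51 ± sqrt(1445))/2 ≈ 44.5066, 6.4934.
So the eigenvalues of A^T A are ≈ 6.4934, 44.5066 (all ≥ 0, as they must be for A^T A). The largest is λ_max = (51 + sqrt(1445))/2 ≈ 44.5066, hence ||A||_2 = sqrt(λ_max) = sqrt((51 + sqrt(1445))/2) ≈ 6.6713.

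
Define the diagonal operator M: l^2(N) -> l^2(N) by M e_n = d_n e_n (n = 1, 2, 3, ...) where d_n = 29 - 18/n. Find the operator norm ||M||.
||M|| = 29

For a diagonal operator on l^2 with entries d_n, ||M|| = sup_n |d_n|. Here d_1 = 11, d_2 = 20, ..., and d_n = 29 - 18/n increases monotonically toward 29. All terms lie in [11, 29), so |d_n| = d_n and the supremum is the limit 29, which is not attained by any individual d_n. Hence ||M|| = 29.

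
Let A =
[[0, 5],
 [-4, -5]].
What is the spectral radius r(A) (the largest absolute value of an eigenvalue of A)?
r(A) = sqrt(20) ≈ 4.4721

The eigenvalues of A are the roots of its characteristic polynomial. With M = A (coefficients from the trace and determinant):
  p(λ) = det(λ I - M) = λ^2 + 5λ + 20.
For λ^2 + 5λ + 20 the discriminant is -55. It is negative, so the roots are the complex-conjugate pair λ = -5/2 ± (sqrt(55)/2) i ≈ -2.5 ± 3.7081i. For a conjugate pair the product of the roots equals the constant term, so |λ|^2 = 20 and |λ| = sqrt(20) ≈ 4.4721.
Thus the eigenvalues (to 4 decimals) are -2.5 ± 3.7081i (modulus 4.4721). The spectral radius is the largest modulus: r(A) = sqrt(20) ≈ 4.4721. (Cross-check: r(A) ≤ ||A||_2 ≈ 7.6973; equality holds whenever A is normal, though it can also hold for some non-normal A.)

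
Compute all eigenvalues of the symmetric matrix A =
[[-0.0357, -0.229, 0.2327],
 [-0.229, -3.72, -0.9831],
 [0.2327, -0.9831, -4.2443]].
sigma(A) ≈ {-5, -3, 0}

A is real symmetric, so its spectrum consists of real eigenvalues. Expanding the characteristic polynomial of the displayed matrix gives
  det(λ I - A) = p(λ) = λ^3 + (8)λ^2 + (15)λ + (0).
Solving p(λ) = 0 yields eigenvalues ≈ -5, -3, 0. (A is shown rounded to 4 decimals, so these recover the underlying integer eigenvalues to within that precision.)
Verification: the trace of A = -8 equals the sum of eigenvalues -8, and det(A) ≈ -0.0004 matches the eigenvalue product 0.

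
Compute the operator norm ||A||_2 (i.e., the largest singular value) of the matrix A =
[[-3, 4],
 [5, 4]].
||A||_2 = sqrt((66 + sqrt(260))/2) ≈ 6.408 (= sqrt(largest eigenvalue of A^T A))

||A||_2 = sigma_max(A) = sqrt(lambda_max(A^T A)). Form the symmetric matrix M = A^T A =
[[34, 8],
 [8, 32]].
Its characteristic polynomial (trace, determinant of M give the coefficients) is
  p(λ) = det(λ I - M) = λ^2 - 66λ + 1024.
For λ^2 - 66λ + 1024 the discriminant is 260. It is nonnegative but not a perfect square, so the roots are real and irrational: λ = (66 ± sqrt(260))/2 ≈ 41.0623, 24.9377.
So the eigenvalues of A^T A are ≈ 24.9377, 41.0623 (all ≥ 0, as they must be for A^T A). The largest is λ_max = (66 + sqrt(260))/2 ≈ 41.0623, hence ||A||_2 = sqrt(λ_max) = sqrt((66 + sqrt(260))/2) ≈ 6.408.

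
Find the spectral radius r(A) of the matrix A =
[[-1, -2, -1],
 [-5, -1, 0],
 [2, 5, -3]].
r(A) ≈ 4.3628

The eigenvalues of A are the roots of its characteristic polynomial. With M = A (coefficients from the trace, the sum of principal 2x2 minors, and det A):
  p(λ) = det(λ I - M) = λ^3 + 5λ^2 - λ - 50.
No integer candidate from the rational root theorem (±divisors of 50) is a root, so the roots are irrational. The cubic discriminant is Δ = -37971 < 0, so there is one real root and a complex-conjugate pair. p(2) = -24 and p(3) = 19 have opposite signs, so a root lies in (2, 3); Newton's method refines it to λ ≈ 2.6268. Dividing out (λ - (2.6268)) leaves approximately λ^2 + 7.6268λ + 19.0344. For λ^2 + 7.6268λ + 19.0344 the discriminant is -17.969. It is negative, so the remaining roots are the complex-conjugate pair λ ≈ -3.8134 ± 2.1195i. Their product equals the constant term, so |λ|^2 ≈ 19.0344 and |λ| ≈ 4.3628.
Thus the eigenvalues (to 4 decimals) are 2.6268 (modulus 2.6268); -3.8134 ± 2.1195i (modulus 4.3628). The spectral radius is the largest modulus: r(A) ≈ 4.3628. (Cross-check: r(A) ≤ ||A||_2 ≈ 7.1436; equality holds whenever A is normal, though it can also hold for some non-normal A.)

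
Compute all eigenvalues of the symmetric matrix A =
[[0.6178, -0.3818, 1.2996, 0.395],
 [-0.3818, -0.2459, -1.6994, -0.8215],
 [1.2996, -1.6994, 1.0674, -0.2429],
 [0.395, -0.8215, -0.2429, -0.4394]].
sigma(A) ≈ {-2, 0, 3} (0 with multiplicity 2)

A is real symmetric, so its spectrum consists of real eigenvalues. Expanding the characteristic polynomial of the displayed matrix gives
  det(λ I - A) = p(λ) = λ^4 + (-1)λ^3 + (-6)λ^2 + (0)λ + (0).
Solving p(λ) = 0 yields eigenvalues ≈ -2, 0, 0, 3. (A is shown rounded to 4 decimals, so these recover the underlying integer eigenvalues to within that precision.)
Verification: the trace of A = 1 equals the sum of eigenvalues 1, and det(A) ≈ 0.0000 matches the eigenvalue product 0.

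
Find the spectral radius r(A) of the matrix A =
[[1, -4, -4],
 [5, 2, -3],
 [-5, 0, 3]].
r(A) ≈ 4.7336

The eigenvalues of A are the roots of its characteristic polynomial. With M = A (coefficients from the trace, the sum of principal 2x2 minors, and det A):
  p(λ) = det(λ I - M) = λ^3 - 6λ^2 + 11λ + 34.
No integer candidate from the rational root theorem (±divisors of 34) is a root, so the roots are irrational. The cubic discriminant is Δ = -43196 < 0, so there is one real root and a complex-conjugate pair. p(-2) = -20 and p(-1) = 16 have opposite signs, so a root lies in (-2, -1); Newton's method refines it to λ ≈ -1.5174. Dividing out (λ - (-1.5174)) leaves approximately λ^2 - 7.5174λ + 22.4068. For λ^2 - 7.5174λ + 22.4068 the discriminant is -33.1162. It is negative, so the remaining roots are the complex-conjugate pair λ ≈ 3.7587 ± 2.8773i. Their product equals the constant term, so |λ|^2 ≈ 22.4068 and |λ| ≈ 4.7336.
Thus the eigenvalues (to 4 decimals) are -1.5174 (modulus 1.5174); 3.7587 ± 2.8773i (modulus 4.7336). The spectral radius is the largest modulus: r(A) ≈ 4.7336. (Cross-check: r(A) ≤ ||A||_2 ≈ 8.8081; equality holds whenever A is normal, though it can also hold for some non-normal A.)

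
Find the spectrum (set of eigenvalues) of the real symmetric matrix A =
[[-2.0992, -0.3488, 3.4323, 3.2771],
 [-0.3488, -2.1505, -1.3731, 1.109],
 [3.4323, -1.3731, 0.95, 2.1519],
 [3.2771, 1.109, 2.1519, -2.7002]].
sigma(A) ≈ {-6, -4, -1, 5}

A is real symmetric, so its spectrum consists of real eigenvalues. Expanding the characteristic polynomial of the displayed matrix gives
  det(λ I - A) = p(λ) = λ^4 + (6)λ^3 + (-21)λ^2 + (-146)λ + (-119.9909).
Solving p(λ) = 0 yields eigenvalues ≈ -6, -4, -1, 5. (A is shown rounded to 4 decimals, so these recover the underlying integer eigenvalues to within that precision.)
Verification: the trace of A = -6 equals the sum of eigenvalues -6, and det(A) ≈ -119.9909 matches the eigenvalue product -120.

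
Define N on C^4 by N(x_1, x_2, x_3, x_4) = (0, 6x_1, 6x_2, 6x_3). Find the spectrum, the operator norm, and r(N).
sigma(N) = {0}; ||N|| = 6; r(N) = 0. (N is nilpotent with N^4 = 0.)

On C^4, N is a strictly lower-triangular matrix with 6 on the subdiagonal and zeros elsewhere, so its characteristic polynomial is lambda^4 and every eigenvalue is 0: sigma(N) = {0}. For the operator norm, N e_i = 6e_{i+1} for i = 1, ..., 3 and N e_4 = 0, so the singular values of N are 6 (with multiplicity 3) and 0; hence ||N|| = 6. The spectral radius r(N) = max|lambda| = 0. Note ||N|| > r(N) — characteristic of non-normal nilpotent operators. Indeed N^4 = 0.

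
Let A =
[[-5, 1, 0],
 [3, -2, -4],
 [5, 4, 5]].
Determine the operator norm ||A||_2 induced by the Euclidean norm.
||A||_2 ≈ 8.7006 (= sqrt(largest eigenvalue of A^T A))

||A||_2 = sigma_max(A) = sqrt(lambda_max(A^T A)). Form the symmetric matrix M = A^T A =
[[59, 9, 13],
 [9, 21, 28],
 [13, 28, 41]].
Its characteristic polynomial (trace, sum of principal 2x2 minors, determinant of M give the coefficients) is
  p(λ) = det(λ I - M) = λ^3 - 121λ^2 + 3485λ - 4225.
No integer candidate from the rational root theorem (±divisors of 4225) is a root, so the roots are irrational. The cubic discriminant is Δ = 10161599200 > 0, so there are three distinct real roots. p(1) = -860 and p(2) = 2269 have opposite signs, so a root lies in (1, 2); Newton's method refines it to λ ≈ 1.2675. p(44) = 43 and p(45) = -1300 have opposite signs, so a root lies in (44, 45); Newton's method refines it to λ ≈ 44.0317. p(75) = -1600 and p(76) = 715 have opposite signs, so a root lies in (75, 76); Newton's method refines it to λ ≈ 75.7007. Check (Vieta): the three roots sum to 121, matching tr M = 121.
So the eigenvalues of A^T A are ≈ 1.2675, 44.0317, 75.7007 (all ≥ 0, as they must be for A^T A). The largest is λ_max ≈ 75.7007, hence ||A||_2 = sqrt(λ_max) ≈ 8.7006.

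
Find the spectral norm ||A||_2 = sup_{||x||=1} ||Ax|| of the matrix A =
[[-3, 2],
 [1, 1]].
||A||_2 = sqrt((15 + sqrt(125))/2) ≈ 3.618 (= sqrt(largest eigenvalue of A^T A))

||A||_2 = sigma_max(A) = sqrt(lambda_max(A^T A)). Form the symmetric matrix M = A^T A =
[[10, -5],
 [-5, 5]].
Its characteristic polynomial (trace, determinant of M give the coefficients) is
  p(λ) = det(λ I - M) = λ^2 - 15λ + 25.
For λ^2 - 15λ + 25 the discriminant is 125. It is nonnegative but not a perfect square, so the roots are real and irrational: λ = (15 ± sqrt(125))/2 ≈ 13.0902, 1.9098.
So the eigenvalues of A^T A are ≈ 1.9098, 13.0902 (all ≥ 0, as they must be for A^T A). The largest is λ_max = (15 + sqrt(125))/2 ≈ 13.0902, hence ||A||_2 = sqrt(λ_max) = sqrt((15 + sqrt(125))/2) ≈ 3.618.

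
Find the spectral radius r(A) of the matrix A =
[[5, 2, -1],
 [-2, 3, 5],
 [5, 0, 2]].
r(A) ≈ 6.2339

The eigenvalues of A are the roots of its characteristic polynomial. With M = A (coefficients from the trace, the sum of principal 2x2 minors, and det A):
  p(λ) = det(λ I - M) = λ^3 - 10λ^2 + 40λ - 103.
No integer candidate from the rational root theorem (±divisors of 103) is a root, so the roots are irrational. The cubic discriminant is Δ = -52843 < 0, so there is one real root and a complex-conjugate pair. p(6) = -7 and p(7) = 30 have opposite signs, so a root lies in (6, 7); Newton's method refines it to λ ≈ 6.2339. Dividing out (λ - (6.2339)) leaves approximately λ^2 - 3.7661λ + 16.5225. For λ^2 - 3.7661λ + 16.5225 the discriminant is -51.9067. It is negative, so the remaining roots are the complex-conjugate pair λ ≈ 1.883 ± 3.6023i. Their product equals the constant term, so |λ|^2 ≈ 16.5225 and |λ| ≈ 4.0648.
Thus the eigenvalues (to 4 decimals) are 6.2339 (modulus 6.2339); 1.883 ± 3.6023i (modulus 4.0648). The spectral radius is the largest modulus: r(A) ≈ 6.2339. (Cross-check: r(A) ≤ ||A||_2 ≈ 7.4198; equality holds whenever A is normal, though it can also hold for some non-normal A.)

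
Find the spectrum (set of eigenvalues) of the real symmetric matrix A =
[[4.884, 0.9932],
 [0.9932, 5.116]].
sigma(A) ≈ {4, 6}

A is real symmetric, so its spectrum consists of real eigenvalues. Expanding the characteristic polynomial of the displayed matrix gives
  det(λ I - A) = p(λ) = λ^2 + (-10)λ + (24).
Solving p(λ) = 0 yields eigenvalues ≈ 4, 6. (A is shown rounded to 4 decimals, so these recover the underlying integer eigenvalues to within that precision.)
Verification: the trace of A = 10 equals the sum of eigenvalues 10, and det(A) ≈ 24.0001 matches the eigenvalue product 24.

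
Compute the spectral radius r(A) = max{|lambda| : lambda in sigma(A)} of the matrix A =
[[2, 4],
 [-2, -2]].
r(A) = 2

The eigenvalues of A are the roots of its characteristic polynomial. With M = A (coefficients from the trace and determinant):
  p(λ) = det(λ I - M) = λ^2 + 4.
For λ^2 + 4 the discriminant is -16. It is negative, so the roots are the complex-conjugate pair λ = 0 ± (sqrt(16)/2) i ≈ 0 ± 2i. For a conjugate pair the product of the roots equals the constant term, so |λ|^2 = 4 and |λ| = sqrt(4) = 2.
Thus the eigenvalues (to 4 decimals) are 0 ± 2i (modulus 2). The spectral radius is the largest modulus: r(A) = 2. (Cross-check: r(A) ≤ ||A||_2 ≈ 5.2361; equality holds whenever A is normal, though it can also hold for some non-normal A.)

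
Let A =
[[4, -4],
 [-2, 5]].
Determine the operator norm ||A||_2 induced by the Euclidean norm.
||A||_2 = sqrt((61 + sqrt(3145))/2) ≈ 7.6512 (= sqrt(largest eigenvalue of A^T A))

||A||_2 = sigma_max(A) = sqrt(lambda_max(A^T A)). Form the symmetric matrix M = A^T A =
[[20, -26],
 [-26, 41]].
Its characteristic polynomial (trace, determinant of M give the coefficients) is
  p(λ) = det(λ I - M) = λ^2 - 61λ + 144.
For λ^2 - 61λ + 144 the discriminant is 3145. It is nonnegative but not a perfect square, so the roots are real and irrational: λ = (61 ± sqrt(3145))/2 ≈ 58.5401, 2.4599.
So the eigenvalues of A^T A are ≈ 2.4599, 58.5401 (all ≥ 0, as they must be for A^T A). The largest is λ_max = (61 + sqrt(3145))/2 ≈ 58.5401, hence ||A||_2 = sqrt(λ_max) = sqrt((61 + sqrt(3145))/2) ≈ 7.6512.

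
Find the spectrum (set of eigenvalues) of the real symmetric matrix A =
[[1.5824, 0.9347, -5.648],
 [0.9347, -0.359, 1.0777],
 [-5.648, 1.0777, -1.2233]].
sigma(A) ≈ {-6, 0, 6}

A is real symmetric, so its spectrum consists of real eigenvalues. Expanding the characteristic polynomial of the displayed matrix gives
  det(λ I - A) = p(λ) = λ^3 + (0)λ^2 + (-36)λ + (0).
Solving p(λ) = 0 yields eigenvalues ≈ -6, 0, 6. (A is shown rounded to 4 decimals, so these recover the underlying integer eigenvalues to within that precision.)
Verification: the trace of A = 0 equals the sum of eigenvalues 0, and det(A) ≈ -0.0009 matches the eigenvalue product 0.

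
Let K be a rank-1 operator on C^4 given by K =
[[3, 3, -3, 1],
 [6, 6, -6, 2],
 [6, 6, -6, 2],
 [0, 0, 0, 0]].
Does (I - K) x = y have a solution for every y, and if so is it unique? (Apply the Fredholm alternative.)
(I - K) is invertible (det(I - K) = -2 ≠ 0), so for every y in C^4 the equation (I - K) x = y has a unique solution.

K has rank 1, so it is an outer product K = u v^T: every row of K is a multiple of one row vector. Reading off the entries, u = (-1, -2, -2, 0) and v = (-3, -3, 3, -1) (row i of K equals u_i·v^T). A rank-one matrix u v^T satisfies K u = u (v·u) and kills the (3)-dimensional subspace v^⊥, so its characteristic polynomial is lambda^3 (lambda - v·u) with v·u = tr K = 3. Hence the eigenvalues of I - K are 1 (multiplicity 3) and 1 - (3) = -2, so det(I - K) = -2. (Direct check: I - K =
[[-2, -3, 3, -1],
 [-6, -5, 6, -2],
 [-6, -6, 7, -2],
 [0, 0, 0, 1]]
has determinant -2.) The finite-dimensional Fredholm alternative says: either (I - K) is invertible, or ker(I - K) ≠ {0} and then range(I - K) = ker((I - K)^*)^⊥, with dim ker(I - K) = dim ker((I - K)^*). Since det(I - K) ≠ 0, 1 is not an eigenvalue of K and ker(I - K) = {0}, so we are in the first case: for every y there is a unique x = (I - K)^(-1) y. Explicitly, by the Sherman–Morrison formula, (I - u v^T)^(-1) = I + u v^T/(1 - v·u), i.e. (I - K)^(-1) = I + K/(-2).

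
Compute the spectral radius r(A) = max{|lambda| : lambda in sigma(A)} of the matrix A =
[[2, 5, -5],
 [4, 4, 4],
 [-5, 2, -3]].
r(A) ≈ 8.1111

The eigenvalues of A are the roots of its characteristic polynomial. With M = A (coefficients from the trace, the sum of principal 2x2 minors, and det A):
  p(λ) = det(λ I - M) = λ^3 - 3λ^2 - 63λ + 220.
No integer candidate from the rational root theorem (±divisors of 220) is a root, so the roots are irrational. The cubic discriminant is Δ = 501309 > 0, so there are three distinct real roots. p(-9) = -185 and p(-8) = 20 have opposite signs, so a root lies in (-9, -8); Newton's method refines it to λ ≈ -8.1111. p(3) = 31 and p(4) = -16 have opposite signs, so a root lies in (3, 4); Newton's method refines it to λ ≈ 3.6214. p(7) = -25 and p(8) = 36 have opposite signs, so a root lies in (7, 8); Newton's method refines it to λ ≈ 7.4897. Check (Vieta): the three roots sum to 3, matching tr M = 3.
Thus the eigenvalues (to 4 decimals) are -8.1111 (modulus 8.1111); 3.6214 (modulus 3.6214); 7.4897 (modulus 7.4897). The spectral radius is the largest modulus: r(A) ≈ 8.1111. (Cross-check: r(A) ≤ ||A||_2 ≈ 8.2871; equality holds whenever A is normal, though it can also hold for some non-normal A.)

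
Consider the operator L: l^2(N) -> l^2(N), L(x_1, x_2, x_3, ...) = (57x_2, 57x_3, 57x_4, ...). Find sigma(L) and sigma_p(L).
sigma(L) = closed disk {z in C : |z| ≤ 57}; sigma_p(L) = open disk {z in C : |z| < 57}

Note L = 57·V where V is the unit left shift (V x)_k = x_{k+1}; so sigma(L) = 57·sigma(V) and ||L|| = 57||V||. ||L x||^2 = 3249sum_{k≥2} |x_k|^2 ≤ 3249||x||^2, with equality on {x : x_1 = 0}, so ||L|| = 57. For any lambda with |lambda| < 57, set r = lambda/57 (|r| < 1); the vector x = (1, r, r^2, ...) is in l^2 and satisfies L x = 57(r, r^2, ...) = lambda x, so lambda is an eigenvalue. On the boundary |lambda| = 57 the geometric series diverges, so no l^2 eigenvector exists, but these lambda lie in the approximate point spectrum. Hence sigma(L) is the closed disk of radius 57 and sigma_p(L) is the open disk.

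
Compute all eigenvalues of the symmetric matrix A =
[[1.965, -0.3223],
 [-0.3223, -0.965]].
sigma(A) ≈ {-1, 2}

A is real symmetric, so its spectrum consists of real eigenvalues. Expanding the characteristic polynomial of the displayed matrix gives
  det(λ I - A) = p(λ) = λ^2 + (-1)λ + (-2).
Solving p(λ) = 0 yields eigenvalues ≈ -1, 2. (A is shown rounded to 4 decimals, so these recover the underlying integer eigenvalues to within that precision.)
Verification: the trace of A = 1 equals the sum of eigenvalues 1, and det(A) ≈ -2.0001 matches the eigenvalue product -2.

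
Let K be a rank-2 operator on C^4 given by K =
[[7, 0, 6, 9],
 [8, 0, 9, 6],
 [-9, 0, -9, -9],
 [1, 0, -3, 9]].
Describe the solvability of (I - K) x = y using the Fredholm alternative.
(I - K) is invertible (det(I - K) = -69 ≠ 0), so for every y in C^4 the equation (I - K) x = y has a unique solution.

K has rank 2 and factors as K = U V^T = u1 v1^T + u2 v2^T with u1 = (-2, -3, 3, 1), v1 = (-2, 0, -3, 0), u2 = (3, 2, -3, 3), v2 = (1, 0, 0, 3) (multiplying out reproduces the displayed K). The nonzero eigenvalues of U V^T coincide with those of the 2 x 2 matrix G = V^T U = [[v1·u1, v1·u2], [v2·u1, v2·u2]] = [[-5, 3], [1, 12]], and by the Sylvester determinant identity det(I_4 - U V^T) = det(I_2 - V^T U) = det([[6, -3], [-1, -11]]) = (6)(-11) - (-3)(-1) = -69. (Direct check: I - K =
[[-6, 0, -6, -9],
 [-8, 1, -9, -6],
 [9, 0, 10, 9],
 [-1, 0, 3, -8]]
has determinant -69.) The finite-dimensional Fredholm alternative says: either (I - K) is invertible, or ker(I - K) ≠ {0} and then range(I - K) = ker((I - K)^*)^⊥, with dim ker(I - K) = dim ker((I - K)^*). Since det(I - K) ≠ 0, 1 is not an eigenvalue of K and ker(I - K) = {0}, so we are in the first case: for every y there is a unique x = (I - K)^(-1) y. (Explicitly, by the Woodbury identity, (I - U V^T)^(-1) = I + U (I_2 - G)^(-1) V^T.)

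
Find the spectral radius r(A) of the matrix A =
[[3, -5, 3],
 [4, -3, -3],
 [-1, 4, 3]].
r(A) ≈ 5.2305

The eigenvalues of A are the roots of its characteristic polynomial. With M = A (coefficients from the trace, the sum of principal 2x2 minors, and det A):
  p(λ) = det(λ I - M) = λ^3 - 3λ^2 + 26λ - 93.
No integer candidate from the rational root theorem (±divisors of 93) is a root, so the roots are irrational. The cubic discriminant is Δ = -177215 < 0, so there is one real root and a complex-conjugate pair. p(3) = -15 and p(4) = 27 have opposite signs, so a root lies in (3, 4); Newton's method refines it to λ ≈ 3.3994. Dividing out (λ - (3.3994)) leaves approximately λ^2 + 0.3994λ + 27.3577. For λ^2 + 0.3994λ + 27.3577 the discriminant is -109.2714. It is negative, so the remaining roots are the complex-conjugate pair λ ≈ -0.1997 ± 5.2266i. Their product equals the constant term, so |λ|^2 ≈ 27.3577 and |λ| ≈ 5.2305.
Thus the eigenvalues (to 4 decimals) are 3.3994 (modulus 3.3994); -0.1997 ± 5.2266i (modulus 5.2305). The spectral radius is the largest modulus: r(A) ≈ 5.2305. (Cross-check: r(A) ≤ ||A||_2 ≈ 8.5301; equality holds whenever A is normal, though it can also hold for some non-normal A.)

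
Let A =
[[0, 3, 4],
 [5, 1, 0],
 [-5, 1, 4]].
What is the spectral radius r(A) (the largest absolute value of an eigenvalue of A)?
r(A) ≈ 4.0644

The eigenvalues of A are the roots of its characteristic polynomial. With M = A (coefficients from the trace, the sum of principal 2x2 minors, and det A):
  p(λ) = det(λ I - M) = λ^3 - 5λ^2 + 9λ + 20.
No integer candidate from the rational root theorem (±divisors of 20) is a root, so the roots are irrational. The cubic discriminant is Δ = -17891 < 0, so there is one real root and a complex-conjugate pair. p(-2) = -26 and p(-1) = 5 have opposite signs, so a root lies in (-2, -1); Newton's method refines it to λ ≈ -1.2107. Dividing out (λ - (-1.2107)) leaves approximately λ^2 - 6.2107λ + 16.5193. For λ^2 - 6.2107λ + 16.5193 the discriminant is -27.5044. It is negative, so the remaining roots are the complex-conjugate pair λ ≈ 3.1054 ± 2.6222i. Their product equals the constant term, so |λ|^2 ≈ 16.5193 and |λ| ≈ 4.0644.
Thus the eigenvalues (to 4 decimals) are -1.2107 (modulus 1.2107); 3.1054 ± 2.6222i (modulus 4.0644). The spectral radius is the largest modulus: r(A) ≈ 4.0644. (Cross-check: r(A) ≤ ||A||_2 ≈ 8.0285; equality holds whenever A is normal, though it can also hold for some non-normal A.)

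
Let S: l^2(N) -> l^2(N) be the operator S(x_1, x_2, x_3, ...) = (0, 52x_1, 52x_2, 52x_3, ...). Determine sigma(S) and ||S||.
sigma(S) = closed disk {z in C : |z| ≤ 52}; ||S|| = 52

Note S = 52·U where U is the unit right shift (U x)_k = x_{k-1} (with x_0 := 0); so ||S|| = 52||U|| and sigma(S) = 52·sigma(U). ||S x||^2 = sum_{k≥1} |52x_k|^2 = 2704||x||^2, so ||S|| = 52 and sigma(S) ⊂ {|z| ≤ 52}. For any |lambda| < 52, the equation (S - lambda I) x = 0 forces x_1 = 0, then 52x_k = lambda x_{k+1} ⇒ x = 0, so S has no eigenvalues. But (S - lambda I) is not surjective for |lambda| < 52: solving (S - lambda I) x = e_1 would require x_n proportional to (lambda/52)^(-n), which is not in l^2. So every |lambda| < 52 lies in the residual spectrum. The boundary |lambda| = 52 is in the approximate point spectrum (the spectrum is closed). Hence sigma(S) is the closed disk of radius 52.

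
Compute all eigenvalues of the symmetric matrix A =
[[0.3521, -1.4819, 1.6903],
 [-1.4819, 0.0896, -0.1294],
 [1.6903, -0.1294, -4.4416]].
sigma(A) ≈ {-5, -1, 2}

A is real symmetric, so its spectrum consists of real eigenvalues. Expanding the characteristic polynomial of the displayed matrix gives
  det(λ I - A) = p(λ) = λ^3 + (4)λ^2 + (-7)λ + (-10).
Solving p(λ) = 0 yields eigenvalues ≈ -5, -1, 2. (A is shown rounded to 4 decimals, so these recover the underlying integer eigenvalues to within that precision.)
Verification: the trace of A = -4 equals the sum of eigenvalues -4, and det(A) ≈ 10.0001 matches the eigenvalue product 10.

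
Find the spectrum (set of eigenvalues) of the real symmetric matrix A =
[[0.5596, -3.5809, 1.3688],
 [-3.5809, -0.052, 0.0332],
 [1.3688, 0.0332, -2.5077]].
sigma(A) ≈ {-4, -2, 4}

A is real symmetric, so its spectrum consists of real eigenvalues. Expanding the characteristic polynomial of the displayed matrix gives
  det(λ I - A) = p(λ) = λ^3 + (2)λ^2 + (-16)λ + (-32).
Solving p(λ) = 0 yields eigenvalues ≈ -4, -2, 4. (A is shown rounded to 4 decimals, so these recover the underlying integer eigenvalues to within that precision.)
Verification: the trace of A = -2 equals the sum of eigenvalues -2, and det(A) ≈ 32.0002 matches the eigenvalue product 32.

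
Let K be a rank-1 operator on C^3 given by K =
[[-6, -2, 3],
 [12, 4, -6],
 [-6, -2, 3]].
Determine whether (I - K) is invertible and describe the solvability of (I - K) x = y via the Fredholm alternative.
(I - K) is singular (det(I - K) = 0, i.e. 1 ∈ sigma(K)). (I - K) x = y is solvable iff y ⊥ ker((I - K)^*) = span{(-6, -2, 3)}, i.e. iff -6y_1 - 2y_2 + 3y_3 = 0. When solvable, the solutions are x = y + c·(1, -2, 1), c arbitrary (ker(I - K) = span{(1, -2, 1)}, dimension 1).

K has rank 1, so it is an outer product K = u v^T: every row of K is a multiple of one row vector. Reading off the entries, u = (1, -2, 1) and v = (-6, -2, 3) (row i of K equals u_i·v^T). A rank-one matrix u v^T satisfies K u = u (v·u) and kills the (2)-dimensional subspace v^⊥, so its characteristic polynomial is lambda^2 (lambda - v·u) with v·u = tr K = 1. Hence the eigenvalues of I - K are 1 (multiplicity 2) and 1 - (1) = 0, so det(I - K) = 0. (Direct check: I - K =
[[7, 2, -3],
 [-12, -3, 6],
 [6, 2, -2]]
has determinant 0.) So 1 is an eigenvalue of K and (I - K) is not invertible. The finite-dimensional Fredholm alternative says: either (I - K) is invertible, or ker(I - K) ≠ {0} and then range(I - K) = ker((I - K)^*)^⊥, with dim ker(I - K) = dim ker((I - K)^*). We are in the second case, so we need both kernels. Kernel of I - K: (I - K) u = u - u (v·u) = u - u = 0, so ker(I - K) = span{u} = span{(1, -2, 1)} (it is exactly 1-dimensional because rank(I - K) = 2). Kernel of the adjoint: K is real, so (I - K)^* = I - K^T = I - v u^T, and (I - v u^T) v = v - v (u·v) = 0; hence ker((I - K)^*) = span{v} = span{(-6, -2, 3)}. Therefore (I - K) x = y is solvable iff <y, v> = 0, i.e. iff -6y_1 - 2y_2 + 3y_3 = 0. When this holds, K y = u (v·y) = 0, so (I - K) y = y and x = y is a particular solution; the full solution set is the line x = y + c·u = y + c·(1, -2, 1), c ∈ C.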